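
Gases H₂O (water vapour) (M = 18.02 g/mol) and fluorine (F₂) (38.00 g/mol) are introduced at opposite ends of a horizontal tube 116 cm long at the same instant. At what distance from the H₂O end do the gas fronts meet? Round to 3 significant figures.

68.7 cm

In equal time, each gas travels a distance ∝ its rate ∝ 1/√M, so d_H₂O/d_F₂ = √(M_F₂/M_H₂O) = √(38.00/18.02) = 1.452.
With d_H₂O + d_F₂ = 116 cm, d_F₂ = 116/(1 + 1.452) = 47.31 cm.
d_H₂O = 116 − 47.31 = 68.7 cm.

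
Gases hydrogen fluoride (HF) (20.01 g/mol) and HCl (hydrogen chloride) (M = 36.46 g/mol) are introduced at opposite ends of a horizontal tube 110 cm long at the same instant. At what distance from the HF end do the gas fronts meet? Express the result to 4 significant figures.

In equal time, each gas travels a distance ∝ its rate ∝ 1/√M, so d_HF/d_HCl = √(M_HCl/M_HF) = √(36.46/20.01) = 1.350.
With d_HF + d_HCl = 110 cm, d_HCl = 110/(1 + 1.350) = 46.81 cm.
d_HF = 110 − 46.81 = 63.19 cm.

63.19 cm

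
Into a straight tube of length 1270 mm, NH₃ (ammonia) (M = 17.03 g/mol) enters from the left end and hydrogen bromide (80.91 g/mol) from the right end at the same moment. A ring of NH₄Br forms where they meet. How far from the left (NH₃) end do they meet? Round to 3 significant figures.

Graham's law gives d_NH₃/d_HBr = rate_NH₃/rate_HBr = √(M_HBr/M_NH₃) = √(80.91/17.03) = 2.180.
With d_NH₃ + d_HBr = 1270 mm, d_HBr = 1270/(1 + 2.180) = 399.4 mm.
d_NH₃ = 1270 − 399.4 = 871 mm.

871 mm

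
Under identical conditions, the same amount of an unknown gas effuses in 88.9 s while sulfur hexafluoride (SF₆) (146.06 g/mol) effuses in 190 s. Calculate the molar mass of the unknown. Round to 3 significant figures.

32.0 g/mol

From Graham's law, t_X/t_SF₆ = √(M_X/M_SF₆).
88.9/190 = 0.4679 = √(M_X/146.06)
M_X = 146.06 × 0.4679² = 146.06 × 0.2189 = 32.0 g/mol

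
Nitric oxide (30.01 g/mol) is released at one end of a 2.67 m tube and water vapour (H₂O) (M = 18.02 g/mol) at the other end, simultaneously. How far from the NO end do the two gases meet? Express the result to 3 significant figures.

1.17 m

In equal time, each gas travels a distance ∝ its rate ∝ 1/√M, so d_NO/d_H₂O = √(M_H₂O/M_NO) = √(18.02/30.01) = 0.7749.
With d_NO + d_H₂O = 2.67 m, d_H₂O = 2.67/(1 + 0.7749) = 1.504 m.
d_NO = 2.67 − 1.504 = 1.17 m.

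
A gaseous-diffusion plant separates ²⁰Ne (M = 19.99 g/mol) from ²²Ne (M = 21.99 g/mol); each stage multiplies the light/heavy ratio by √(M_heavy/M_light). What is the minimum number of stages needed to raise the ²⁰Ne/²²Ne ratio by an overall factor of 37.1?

With α = √(21.99/19.99) per stage, ln α = ½ ln(1.10005) = 0.04768.
Need α^N ≥ 37.1 ⇒ N ≥ ln(37.1) / ln α = 3.614 / 0.04768 = 75.79.
So at least 76 stages are needed.

76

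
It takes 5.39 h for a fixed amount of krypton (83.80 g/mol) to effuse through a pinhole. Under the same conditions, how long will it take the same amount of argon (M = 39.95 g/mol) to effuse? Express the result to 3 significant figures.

3.72 h

By Graham's law, t_Ar/t_Kr = √(M_Ar/M_Kr) = √(39.95/83.80) = √0.4767 = 0.6905.
So the time for Ar is 5.39 × 0.6905 = 3.72 h.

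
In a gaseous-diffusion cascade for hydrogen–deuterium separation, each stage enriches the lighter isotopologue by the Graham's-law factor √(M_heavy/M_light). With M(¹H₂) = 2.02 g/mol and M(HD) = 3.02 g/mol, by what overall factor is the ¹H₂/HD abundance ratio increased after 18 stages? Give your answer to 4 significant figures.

37.32

Overall factor = α^18 with α = √(3.02/2.02), i.e. (3.02/2.02)^(18/2).
= 1.49505^9 = 37.32.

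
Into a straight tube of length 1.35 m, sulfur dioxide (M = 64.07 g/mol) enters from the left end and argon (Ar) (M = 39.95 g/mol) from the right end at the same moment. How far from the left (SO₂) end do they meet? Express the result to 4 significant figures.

Graham's law gives d_SO₂/d_Ar = rate_SO₂/rate_Ar = √(M_Ar/M_SO₂) = √(39.95/64.07) = 0.7896.
With d_SO₂ + d_Ar = 1.35 m, d_Ar = 1.35/(1 + 0.7896) = 0.7543 m.
d_SO₂ = 1.35 − 0.7543 = 0.5957 m.

0.5957 m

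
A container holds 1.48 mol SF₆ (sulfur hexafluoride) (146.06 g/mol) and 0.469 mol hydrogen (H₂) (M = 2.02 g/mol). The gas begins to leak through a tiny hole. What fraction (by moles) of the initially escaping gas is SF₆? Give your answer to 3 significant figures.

Each component's effusion rate ∝ (its partial pressure)·(1/√M) ∝ n_i/√M_i.
So x_SF₆ in the escaping gas = (n_SF₆/√M_SF₆) / Σ(n_i/√M_i)
= (1.48/√146.06) / (1.48/√146.06 + 0.469/√2.02) = 0.1225/(0.1225 + 0.3300) = 0.271.

0.271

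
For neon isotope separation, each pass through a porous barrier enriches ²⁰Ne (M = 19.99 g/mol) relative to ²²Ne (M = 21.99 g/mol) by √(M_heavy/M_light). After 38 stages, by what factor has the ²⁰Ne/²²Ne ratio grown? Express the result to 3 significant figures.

6.12

The single-stage factor is √(M_heavy/M_light), so 38 stages give [√(21.99/19.99)]^38 = (21.99/19.99)^(38/2).
= 1.10005^19 = 6.12.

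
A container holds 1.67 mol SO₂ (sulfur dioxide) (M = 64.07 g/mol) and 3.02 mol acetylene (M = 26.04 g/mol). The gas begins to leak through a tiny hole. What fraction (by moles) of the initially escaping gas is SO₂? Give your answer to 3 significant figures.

0.261

Each component's effusion rate ∝ (its partial pressure)·(1/√M) ∝ n_i/√M_i.
Mole fraction of SO₂ in the effusate = (n_SO₂/√M_SO₂) / (n_SO₂/√M_SO₂ + n_C₂H₂/√M_C₂H₂)
= (1.67/√64.07) / (1.67/√64.07 + 3.02/√26.04) = 0.2086/(0.2086 + 0.5918) = 0.261.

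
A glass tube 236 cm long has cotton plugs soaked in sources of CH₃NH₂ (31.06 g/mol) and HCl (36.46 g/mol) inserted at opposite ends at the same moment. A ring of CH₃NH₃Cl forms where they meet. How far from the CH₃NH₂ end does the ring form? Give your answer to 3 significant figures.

123 cm

Distances travelled in equal time are proportional to diffusion rates, so d_CH₃NH₂/d_HCl = √(M_HCl/M_CH₃NH₂) = √(36.46/31.06) = 1.083.
With d_CH₃NH₂ + d_HCl = 236 cm, d_HCl = 236/(1 + 1.083) = 113.3 cm.
d_CH₃NH₂ = 236 − 113.3 = 123 cm.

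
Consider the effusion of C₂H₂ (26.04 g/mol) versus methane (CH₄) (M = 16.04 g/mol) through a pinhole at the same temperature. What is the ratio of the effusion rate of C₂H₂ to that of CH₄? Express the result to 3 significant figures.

0.785

Using Graham's law: rate_C₂H₂/rate_CH₄ = √(M_CH₄/M_C₂H₂) = √(16.04/26.04) = √0.6160 = 0.785.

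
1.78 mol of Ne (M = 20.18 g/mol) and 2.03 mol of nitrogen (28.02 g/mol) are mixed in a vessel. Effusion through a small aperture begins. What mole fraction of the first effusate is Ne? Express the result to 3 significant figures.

Each component's effusion rate ∝ (its partial pressure)·(1/√M) ∝ n_i/√M_i.
x_Ne(eff) = (n_Ne/√M_Ne) / (n_Ne/√M_Ne + n_N₂/√M_N₂)
= (1.78/√20.18) / (1.78/√20.18 + 2.03/√28.02) = 0.3962/(0.3962 + 0.3835) = 0.508.

0.508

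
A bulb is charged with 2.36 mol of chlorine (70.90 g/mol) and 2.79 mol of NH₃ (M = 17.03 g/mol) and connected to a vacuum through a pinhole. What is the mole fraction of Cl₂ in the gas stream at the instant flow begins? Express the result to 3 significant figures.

0.293

Each component's effusion rate ∝ (its partial pressure)·(1/√M) ∝ n_i/√M_i.
So x_Cl₂ in the escaping gas = (n_Cl₂/√M_Cl₂) / Σ(n_i/√M_i)
= (2.36/√70.90) / (2.36/√70.90 + 2.79/√17.03) = 0.2803/(0.2803 + 0.6761) = 0.293.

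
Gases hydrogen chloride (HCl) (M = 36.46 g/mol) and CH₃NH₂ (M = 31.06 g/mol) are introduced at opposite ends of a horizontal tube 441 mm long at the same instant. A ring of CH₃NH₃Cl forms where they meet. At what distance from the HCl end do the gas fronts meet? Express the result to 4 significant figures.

211.7 mm

The fronts meet when d_HCl + d_CH₃NH₂ = L with d_HCl/d_CH₃NH₂ = √(M_CH₃NH₂/M_HCl) (Graham's law). Here √(M_CH₃NH₂/M_HCl) = √(31.06/36.46) = 0.9230.
With d_HCl + d_CH₃NH₂ = 441 mm, d_CH₃NH₂ = 441/(1 + 0.9230) = 229.3 mm.
d_HCl = 441 − 229.3 = 211.7 mm.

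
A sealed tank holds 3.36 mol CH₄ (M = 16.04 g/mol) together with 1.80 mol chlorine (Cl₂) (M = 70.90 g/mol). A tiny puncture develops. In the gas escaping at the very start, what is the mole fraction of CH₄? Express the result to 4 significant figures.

Rate_i ∝ x_i/√M_i (Graham's law weighted by mole fraction), so the effusate composition follows n_i/√M_i.
x_CH₄(eff) = (n_CH₄/√M_CH₄) / (n_CH₄/√M_CH₄ + n_Cl₂/√M_Cl₂)
= (3.36/√16.04) / (3.36/√16.04 + 1.80/√70.90) = 0.8390/(0.8390 + 0.2138) = 0.7969.

0.7969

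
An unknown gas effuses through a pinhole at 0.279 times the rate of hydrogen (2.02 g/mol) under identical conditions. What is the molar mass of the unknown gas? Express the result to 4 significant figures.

25.95 g/mol

By Graham's law, rate_X/rate_H₂ = √(M_H₂/M_X).
0.279 = √(2.02/M_X)
M_X = 2.02 / 0.279² = 2.02 / 0.07784 = 25.95 g/mol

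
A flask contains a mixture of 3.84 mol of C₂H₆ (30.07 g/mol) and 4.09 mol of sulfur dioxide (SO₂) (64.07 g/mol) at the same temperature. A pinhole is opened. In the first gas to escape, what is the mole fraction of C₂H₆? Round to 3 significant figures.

0.578

Each component's effusion rate ∝ (its partial pressure)·(1/√M) ∝ n_i/√M_i.
So x_C₂H₆ in the escaping gas = (n_C₂H₆/√M_C₂H₆) / Σ(n_i/√M_i)
= (3.84/√30.07) / (3.84/√30.07 + 4.09/√64.07) = 0.7003/(0.7003 + 0.5110) = 0.578.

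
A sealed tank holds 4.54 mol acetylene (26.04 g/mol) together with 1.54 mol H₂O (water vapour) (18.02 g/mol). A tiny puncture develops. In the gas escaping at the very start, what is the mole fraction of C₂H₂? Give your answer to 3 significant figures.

0.710

Each component's effusion rate ∝ (its partial pressure)·(1/√M) ∝ n_i/√M_i.
Mole fraction of C₂H₂ in the effusate = (n_C₂H₂/√M_C₂H₂) / (n_C₂H₂/√M_C₂H₂ + n_H₂O/√M_H₂O)
= (4.54/√26.04) / (4.54/√26.04 + 1.54/√18.02) = 0.8897/(0.8897 + 0.3628) = 0.710.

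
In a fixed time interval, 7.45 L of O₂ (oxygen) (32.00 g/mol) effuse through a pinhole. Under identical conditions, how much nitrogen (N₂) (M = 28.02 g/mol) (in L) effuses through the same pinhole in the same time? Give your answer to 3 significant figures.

From Graham's law, rate_N₂/rate_O₂ = √(M_O₂/M_N₂) = √(32.00/28.02) = √1.142 = 1.069.
So the volume for N₂ is 7.45 × 1.069 = 7.96 L.

7.96 L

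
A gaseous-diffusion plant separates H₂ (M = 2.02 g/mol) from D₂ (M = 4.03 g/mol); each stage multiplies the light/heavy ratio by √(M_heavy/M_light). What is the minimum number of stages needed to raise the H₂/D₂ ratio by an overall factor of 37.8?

Per stage α = (4.03/2.02)^(1/2) = 1.99505^0.5, giving ln α = 0.3453.
Need α^N ≥ 37.8 ⇒ N ≥ ln(37.8) / ln α = 3.632 / 0.3453 = 10.52.
So at least 11 stages are needed.

11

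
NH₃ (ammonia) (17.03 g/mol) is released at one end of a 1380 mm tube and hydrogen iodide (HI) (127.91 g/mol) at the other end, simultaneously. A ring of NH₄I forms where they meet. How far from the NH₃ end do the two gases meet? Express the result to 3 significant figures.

1010 mm

Graham's law gives d_NH₃/d_HI = rate_NH₃/rate_HI = √(M_HI/M_NH₃) = √(127.91/17.03) = 2.741.
With d_NH₃ + d_HI = 1380 mm, d_HI = 1380/(1 + 2.741) = 368.9 mm.
d_NH₃ = 1380 − 368.9 = 1010 mm.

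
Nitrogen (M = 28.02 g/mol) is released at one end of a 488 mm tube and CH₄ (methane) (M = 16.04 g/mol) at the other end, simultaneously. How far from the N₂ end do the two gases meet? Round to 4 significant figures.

The fronts meet when d_N₂ + d_CH₄ = L with d_N₂/d_CH₄ = √(M_CH₄/M_N₂) (Graham's law). Here √(M_CH₄/M_N₂) = √(16.04/28.02) = 0.7566.
With d_N₂ + d_CH₄ = 488 mm, d_CH₄ = 488/(1 + 0.7566) = 277.8 mm.
d_N₂ = 488 − 277.8 = 210.2 mm.

210.2 mm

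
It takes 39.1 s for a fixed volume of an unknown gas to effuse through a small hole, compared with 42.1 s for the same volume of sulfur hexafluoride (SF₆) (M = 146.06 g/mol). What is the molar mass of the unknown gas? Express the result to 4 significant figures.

By Graham's law, t_X/t_SF₆ = √(M_X/M_SF₆).
39.1/42.1 = 0.9287 = √(M_X/146.06)
M_X = 146.06 × 0.9287² = 146.06 × 0.8626 = 126.0 g/mol

126.0 g/mol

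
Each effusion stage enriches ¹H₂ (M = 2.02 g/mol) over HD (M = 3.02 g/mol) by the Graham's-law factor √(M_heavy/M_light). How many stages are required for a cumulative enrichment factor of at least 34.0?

Single-stage factor α = √(3.02/2.02), so ln α = ½ ln(1.49505) = 0.2011.
Need α^N ≥ 34.0 ⇒ N ≥ ln(34.0) / ln α = 3.526 / 0.2011 = 17.54.
Minimum whole number of stages: N = 18.

18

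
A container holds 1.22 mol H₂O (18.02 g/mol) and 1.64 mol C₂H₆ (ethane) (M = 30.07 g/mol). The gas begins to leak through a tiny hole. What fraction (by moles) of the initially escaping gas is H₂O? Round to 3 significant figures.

0.490

Effusion rate of each component ∝ n_i/√M_i (partial pressure × 1/√M).
x_H₂O(eff) = (n_H₂O/√M_H₂O) / (n_H₂O/√M_H₂O + n_C₂H₆/√M_C₂H₆)
= (1.22/√18.02) / (1.22/√18.02 + 1.64/√30.07) = 0.2874/(0.2874 + 0.2991) = 0.490.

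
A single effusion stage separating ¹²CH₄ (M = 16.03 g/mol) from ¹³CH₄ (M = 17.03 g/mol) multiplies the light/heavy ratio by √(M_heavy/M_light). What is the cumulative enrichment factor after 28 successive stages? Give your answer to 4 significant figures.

2.333

After 28 stages the ratio has grown by (√(17.03/16.03))^28 = (17.03/16.03)^(28/2).
= 1.06238^14 = 2.333.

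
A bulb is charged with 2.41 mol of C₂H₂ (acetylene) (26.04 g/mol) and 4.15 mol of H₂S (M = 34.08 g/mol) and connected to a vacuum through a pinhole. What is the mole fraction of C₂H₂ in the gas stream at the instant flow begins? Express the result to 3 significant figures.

Rate_i ∝ x_i/√M_i (Graham's law weighted by mole fraction), so the effusate composition follows n_i/√M_i.
x_C₂H₂(eff) = (n_C₂H₂/√M_C₂H₂) / (n_C₂H₂/√M_C₂H₂ + n_H₂S/√M_H₂S)
= (2.41/√26.04) / (2.41/√26.04 + 4.15/√34.08) = 0.4723/(0.4723 + 0.7109) = 0.399.

0.399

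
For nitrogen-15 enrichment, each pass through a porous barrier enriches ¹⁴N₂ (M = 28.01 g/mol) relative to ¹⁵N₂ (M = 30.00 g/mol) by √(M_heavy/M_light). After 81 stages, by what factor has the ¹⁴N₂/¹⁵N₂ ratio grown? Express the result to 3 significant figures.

16.1

Overall factor = α^81 with α = √(30.00/28.01), i.e. (30.00/28.01)^(81/2).
= 1.07105^(81/2) = 16.1.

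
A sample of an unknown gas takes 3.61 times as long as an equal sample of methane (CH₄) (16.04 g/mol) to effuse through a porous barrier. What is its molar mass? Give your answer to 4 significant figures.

209.0 g/mol

Graham's law gives t_X/t_CH₄ = √(M_X/M_CH₄).
3.61 = √(M_X/16.04)
M_X = 16.04 × 3.61² = 16.04 × 13.03 = 209.0 g/mol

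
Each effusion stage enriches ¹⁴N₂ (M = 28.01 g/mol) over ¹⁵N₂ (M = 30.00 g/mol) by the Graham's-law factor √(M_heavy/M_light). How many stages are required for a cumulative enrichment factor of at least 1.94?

20

Per stage α = (30.00/28.01)^(1/2) = 1.07105^0.5, giving ln α = 0.03432.
Need α^N ≥ 1.94 ⇒ N ≥ ln(1.94) / ln α = 0.6627 / 0.03432 = 19.31.
Rounding up, N = 20 stages.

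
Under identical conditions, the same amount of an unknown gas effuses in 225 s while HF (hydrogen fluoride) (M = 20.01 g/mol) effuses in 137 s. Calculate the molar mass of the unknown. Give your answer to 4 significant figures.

53.97 g/mol

From Graham's law, t_X/t_HF = √(M_X/M_HF).
225/137 = 1.642 = √(M_X/20.01)
M_X = 20.01 × 1.642² = 20.01 × 2.697 = 53.97 g/mol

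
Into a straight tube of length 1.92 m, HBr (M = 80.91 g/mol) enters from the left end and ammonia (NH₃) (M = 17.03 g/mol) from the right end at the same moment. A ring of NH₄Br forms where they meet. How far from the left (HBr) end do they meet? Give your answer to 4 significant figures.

Distances travelled in equal time are proportional to diffusion rates, so d_HBr/d_NH₃ = √(M_NH₃/M_HBr) = √(17.03/80.91) = 0.4588.
With d_HBr + d_NH₃ = 1.92 m, d_NH₃ = 1.92/(1 + 0.4588) = 1.316 m.
d_HBr = 1.92 − 1.316 = 0.6038 m.

0.6038 m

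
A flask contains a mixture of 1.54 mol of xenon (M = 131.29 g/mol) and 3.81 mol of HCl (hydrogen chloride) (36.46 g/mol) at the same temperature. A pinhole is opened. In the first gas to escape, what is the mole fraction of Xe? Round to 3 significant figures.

0.176

Rate_i ∝ x_i/√M_i (Graham's law weighted by mole fraction), so the effusate composition follows n_i/√M_i.
Mole fraction of Xe in the effusate = (n_Xe/√M_Xe) / (n_Xe/√M_Xe + n_HCl/√M_HCl)
= (1.54/√131.29) / (1.54/√131.29 + 3.81/√36.46) = 0.1344/(0.1344 + 0.6310) = 0.176.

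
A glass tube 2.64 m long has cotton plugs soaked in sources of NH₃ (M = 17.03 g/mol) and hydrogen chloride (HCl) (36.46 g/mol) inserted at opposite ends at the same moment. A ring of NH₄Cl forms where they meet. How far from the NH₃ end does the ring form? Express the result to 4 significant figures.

The fronts meet when d_NH₃ + d_HCl = L with d_NH₃/d_HCl = √(M_HCl/M_NH₃) (Graham's law). Here √(M_HCl/M_NH₃) = √(36.46/17.03) = 1.463.
With d_NH₃ + d_HCl = 2.64 m, d_HCl = 2.64/(1 + 1.463) = 1.072 m.
d_NH₃ = 2.64 − 1.072 = 1.568 m.

1.568 m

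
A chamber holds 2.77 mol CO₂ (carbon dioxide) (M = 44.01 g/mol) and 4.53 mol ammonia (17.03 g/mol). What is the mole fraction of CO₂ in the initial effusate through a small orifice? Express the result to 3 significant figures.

Each component's effusion rate ∝ (its partial pressure)·(1/√M) ∝ n_i/√M_i.
So x_CO₂ in the escaping gas = (n_CO₂/√M_CO₂) / Σ(n_i/√M_i)
= (2.77/√44.01) / (2.77/√44.01 + 4.53/√17.03) = 0.4175/(0.4175 + 1.098) = 0.276.

0.276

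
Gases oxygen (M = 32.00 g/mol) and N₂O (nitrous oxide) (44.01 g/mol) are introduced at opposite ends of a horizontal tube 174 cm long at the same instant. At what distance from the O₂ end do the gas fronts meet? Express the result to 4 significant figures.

Graham's law gives d_O₂/d_N₂O = rate_O₂/rate_N₂O = √(M_N₂O/M_O₂) = √(44.01/32.00) = 1.173.
With d_O₂ + d_N₂O = 174 cm, d_N₂O = 174/(1 + 1.173) = 80.08 cm.
d_O₂ = 174 − 80.08 = 93.92 cm.

93.92 cm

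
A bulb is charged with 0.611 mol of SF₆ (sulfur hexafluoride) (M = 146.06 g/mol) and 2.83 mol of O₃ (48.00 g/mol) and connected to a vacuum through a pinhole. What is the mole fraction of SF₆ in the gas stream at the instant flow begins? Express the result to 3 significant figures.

Rate_i ∝ x_i/√M_i (Graham's law weighted by mole fraction), so the effusate composition follows n_i/√M_i.
Mole fraction of SF₆ in the effusate = (n_SF₆/√M_SF₆) / (n_SF₆/√M_SF₆ + n_O₃/√M_O₃)
= (0.611/√146.06) / (0.611/√146.06 + 2.83/√48.00) = 0.05056/(0.05056 + 0.4085) = 0.110.

0.110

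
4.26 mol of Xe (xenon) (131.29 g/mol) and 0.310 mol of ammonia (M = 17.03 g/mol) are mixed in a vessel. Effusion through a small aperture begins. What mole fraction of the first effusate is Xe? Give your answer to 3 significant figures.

Effusion rate of each component ∝ n_i/√M_i (partial pressure × 1/√M).
So x_Xe in the escaping gas = (n_Xe/√M_Xe) / Σ(n_i/√M_i)
= (4.26/√131.29) / (4.26/√131.29 + 0.310/√17.03) = 0.3718/(0.3718 + 0.07512) = 0.832.

0.832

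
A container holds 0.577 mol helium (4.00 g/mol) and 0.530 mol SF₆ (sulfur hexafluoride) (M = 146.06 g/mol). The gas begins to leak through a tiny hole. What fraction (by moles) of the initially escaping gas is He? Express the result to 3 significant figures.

Each component's effusion rate ∝ (its partial pressure)·(1/√M) ∝ n_i/√M_i.
x_He(eff) = (n_He/√M_He) / (n_He/√M_He + n_SF₆/√M_SF₆)
= (0.577/√4.00) / (0.577/√4.00 + 0.530/√146.06) = 0.2885/(0.2885 + 0.04385) = 0.868.

0.868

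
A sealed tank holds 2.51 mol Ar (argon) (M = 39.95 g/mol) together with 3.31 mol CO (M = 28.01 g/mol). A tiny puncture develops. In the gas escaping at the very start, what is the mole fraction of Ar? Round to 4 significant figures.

0.3884

Each component's effusion rate ∝ (its partial pressure)·(1/√M) ∝ n_i/√M_i.
So x_Ar in the escaping gas = (n_Ar/√M_Ar) / Σ(n_i/√M_i)
= (2.51/√39.95) / (2.51/√39.95 + 3.31/√28.01) = 0.3971/(0.3971 + 0.6254) = 0.3884.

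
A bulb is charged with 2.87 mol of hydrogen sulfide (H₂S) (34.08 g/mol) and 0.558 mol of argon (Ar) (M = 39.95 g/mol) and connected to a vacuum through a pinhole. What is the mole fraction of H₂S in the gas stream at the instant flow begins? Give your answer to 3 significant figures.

Rate_i ∝ x_i/√M_i (Graham's law weighted by mole fraction), so the effusate composition follows n_i/√M_i.
Mole fraction of H₂S in the effusate = (n_H₂S/√M_H₂S) / (n_H₂S/√M_H₂S + n_Ar/√M_Ar)
= (2.87/√34.08) / (2.87/√34.08 + 0.558/√39.95) = 0.4916/(0.4916 + 0.08828) = 0.848.

0.848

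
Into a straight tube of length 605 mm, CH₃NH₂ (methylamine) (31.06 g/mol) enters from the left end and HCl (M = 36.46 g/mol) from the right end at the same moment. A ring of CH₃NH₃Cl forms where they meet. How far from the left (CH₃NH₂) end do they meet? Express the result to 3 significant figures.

In equal time, each gas travels a distance ∝ its rate ∝ 1/√M, so d_CH₃NH₂/d_HCl = √(M_HCl/M_CH₃NH₂) = √(36.46/31.06) = 1.083.
With d_CH₃NH₂ + d_HCl = 605 mm, d_HCl = 605/(1 + 1.083) = 290.4 mm.
d_CH₃NH₂ = 605 − 290.4 = 315 mm.

315 mm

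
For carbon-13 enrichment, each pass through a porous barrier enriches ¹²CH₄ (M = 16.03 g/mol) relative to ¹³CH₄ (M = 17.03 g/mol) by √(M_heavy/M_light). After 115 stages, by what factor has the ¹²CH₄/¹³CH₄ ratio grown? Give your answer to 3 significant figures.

32.4

The single-stage factor is √(M_heavy/M_light), so 115 stages give [√(17.03/16.03)]^115 = (17.03/16.03)^(115/2).
= 1.06238^(115/2) = 32.4.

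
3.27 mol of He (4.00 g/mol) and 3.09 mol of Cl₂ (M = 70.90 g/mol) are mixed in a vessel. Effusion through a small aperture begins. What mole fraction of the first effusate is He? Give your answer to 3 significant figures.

Rate_i ∝ x_i/√M_i (Graham's law weighted by mole fraction), so the effusate composition follows n_i/√M_i.
Mole fraction of He in the effusate = (n_He/√M_He) / (n_He/√M_He + n_Cl₂/√M_Cl₂)
= (3.27/√4.00) / (3.27/√4.00 + 3.09/√70.90) = 1.635/(1.635 + 0.3670) = 0.817.

0.817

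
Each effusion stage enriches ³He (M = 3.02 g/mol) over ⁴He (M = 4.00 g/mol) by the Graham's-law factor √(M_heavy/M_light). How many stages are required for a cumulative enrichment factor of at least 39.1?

27

Per stage α = (4.00/3.02)^(1/2) = 1.32450^0.5, giving ln α = 0.1405.
Need α^N ≥ 39.1 ⇒ N ≥ ln(39.1) / ln α = 3.666 / 0.1405 = 26.09.
So at least 27 stages are needed.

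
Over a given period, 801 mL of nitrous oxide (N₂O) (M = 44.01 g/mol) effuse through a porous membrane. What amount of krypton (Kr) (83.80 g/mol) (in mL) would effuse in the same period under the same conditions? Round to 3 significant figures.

580 mL

Using Graham's law: rate_Kr/rate_N₂O = √(M_N₂O/M_Kr) = √(44.01/83.80) = √0.5252 = 0.7247.
So the volume for Kr is 801 × 0.7247 = 580 mL.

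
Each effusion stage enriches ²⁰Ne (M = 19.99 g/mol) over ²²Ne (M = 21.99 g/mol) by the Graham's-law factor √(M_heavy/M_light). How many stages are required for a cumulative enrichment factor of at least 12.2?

53

Single-stage factor α = √(21.99/19.99), so ln α = ½ ln(1.10005) = 0.04768.
Need α^N ≥ 12.2 ⇒ N ≥ ln(12.2) / ln α = 2.501 / 0.04768 = 52.47.
Rounding up, N = 53 stages.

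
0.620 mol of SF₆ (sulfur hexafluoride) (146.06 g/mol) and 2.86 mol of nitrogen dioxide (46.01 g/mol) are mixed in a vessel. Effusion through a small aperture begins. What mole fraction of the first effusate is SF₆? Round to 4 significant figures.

0.1085

Effusion rate of each component ∝ n_i/√M_i (partial pressure × 1/√M).
Mole fraction of SF₆ in the effusate = (n_SF₆/√M_SF₆) / (n_SF₆/√M_SF₆ + n_NO₂/√M_NO₂)
= (0.620/√146.06) / (0.620/√146.06 + 2.86/√46.01) = 0.05130/(0.05130 + 0.4216) = 0.1085.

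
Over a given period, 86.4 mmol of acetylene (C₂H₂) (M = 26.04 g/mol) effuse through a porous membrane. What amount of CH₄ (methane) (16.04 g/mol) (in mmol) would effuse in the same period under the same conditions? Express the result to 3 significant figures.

110 mmol

Since effusion rate ∝ 1/√M, rate_CH₄/rate_C₂H₂ = √(M_C₂H₂/M_CH₄) = √(26.04/16.04) = √1.623 = 1.274.
So the amount for CH₄ is 86.4 × 1.274 = 110 mmol.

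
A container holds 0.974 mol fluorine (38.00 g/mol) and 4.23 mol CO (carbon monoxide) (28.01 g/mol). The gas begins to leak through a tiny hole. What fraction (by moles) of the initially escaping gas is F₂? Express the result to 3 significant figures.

0.165

Effusion rate of each component ∝ n_i/√M_i (partial pressure × 1/√M).
Mole fraction of F₂ in the effusate = (n_F₂/√M_F₂) / (n_F₂/√M_F₂ + n_CO/√M_CO)
= (0.974/√38.00) / (0.974/√38.00 + 4.23/√28.01) = 0.1580/(0.1580 + 0.7993) = 0.165.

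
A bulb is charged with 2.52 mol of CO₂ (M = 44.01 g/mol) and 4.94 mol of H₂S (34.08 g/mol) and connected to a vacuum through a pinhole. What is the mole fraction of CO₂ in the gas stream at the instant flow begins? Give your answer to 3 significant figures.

0.310

Rate_i ∝ x_i/√M_i (Graham's law weighted by mole fraction), so the effusate composition follows n_i/√M_i.
Mole fraction of CO₂ in the effusate = (n_CO₂/√M_CO₂) / (n_CO₂/√M_CO₂ + n_H₂S/√M_H₂S)
= (2.52/√44.01) / (2.52/√44.01 + 4.94/√34.08) = 0.3799/(0.3799 + 0.8462) = 0.310.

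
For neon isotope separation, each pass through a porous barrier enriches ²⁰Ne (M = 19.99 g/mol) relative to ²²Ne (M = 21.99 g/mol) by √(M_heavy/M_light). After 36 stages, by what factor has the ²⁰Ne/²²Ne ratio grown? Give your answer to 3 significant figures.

5.56

Overall factor = α^36 with α = √(21.99/19.99), i.e. (21.99/19.99)^(36/2).
= 1.10005^18 = 5.56.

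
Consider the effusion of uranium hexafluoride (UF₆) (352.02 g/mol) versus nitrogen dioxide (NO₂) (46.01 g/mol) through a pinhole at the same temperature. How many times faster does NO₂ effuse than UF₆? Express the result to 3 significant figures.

2.77

From Graham's law, rate_NO₂/rate_UF₆ = √(M_UF₆/M_NO₂) = √(352.02/46.01) = √7.651 = 2.77.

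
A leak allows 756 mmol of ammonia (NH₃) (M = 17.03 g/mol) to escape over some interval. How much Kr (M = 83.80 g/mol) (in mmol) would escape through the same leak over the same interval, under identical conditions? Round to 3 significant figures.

341 mmol

From Graham's law, rate_Kr/rate_NH₃ = √(M_NH₃/M_Kr) = √(17.03/83.80) = √0.2032 = 0.4508.
So the amount for Kr is 756 × 0.4508 = 341 mmol.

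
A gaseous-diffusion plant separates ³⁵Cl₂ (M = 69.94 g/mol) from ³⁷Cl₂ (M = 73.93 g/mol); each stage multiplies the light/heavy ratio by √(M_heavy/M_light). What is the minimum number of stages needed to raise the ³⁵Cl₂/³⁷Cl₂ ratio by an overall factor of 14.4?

97

With α = √(73.93/69.94) per stage, ln α = ½ ln(1.05705) = 0.02774.
Need α^N ≥ 14.4 ⇒ N ≥ ln(14.4) / ln α = 2.667 / 0.02774 = 96.15.
Minimum whole number of stages: N = 97.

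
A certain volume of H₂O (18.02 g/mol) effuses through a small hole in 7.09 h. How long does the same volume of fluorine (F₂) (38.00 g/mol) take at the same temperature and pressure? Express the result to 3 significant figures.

10.3 h

By Graham's law, t_F₂/t_H₂O = √(M_F₂/M_H₂O) = √(38.00/18.02) = √2.109 = 1.452.
So the time for F₂ is 7.09 × 1.452 = 10.3 h.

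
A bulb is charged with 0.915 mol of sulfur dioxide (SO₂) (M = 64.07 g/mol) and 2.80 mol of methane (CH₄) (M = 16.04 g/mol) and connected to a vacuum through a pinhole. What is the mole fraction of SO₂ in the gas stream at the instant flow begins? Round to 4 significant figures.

0.1405

The effusion rate of species i is ∝ p_i/√M_i ∝ n_i/√M_i.
x_SO₂(eff) = (n_SO₂/√M_SO₂) / (n_SO₂/√M_SO₂ + n_CH₄/√M_CH₄)
= (0.915/√64.07) / (0.915/√64.07 + 2.80/√16.04) = 0.1143/(0.1143 + 0.6991) = 0.1405.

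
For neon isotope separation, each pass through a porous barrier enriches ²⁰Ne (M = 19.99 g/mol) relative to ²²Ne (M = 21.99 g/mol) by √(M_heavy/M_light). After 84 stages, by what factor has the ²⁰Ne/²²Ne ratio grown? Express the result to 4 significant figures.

54.87

Overall factor = α^84 with α = √(21.99/19.99), i.e. (21.99/19.99)^(84/2).
= 1.10005^42 = 54.87.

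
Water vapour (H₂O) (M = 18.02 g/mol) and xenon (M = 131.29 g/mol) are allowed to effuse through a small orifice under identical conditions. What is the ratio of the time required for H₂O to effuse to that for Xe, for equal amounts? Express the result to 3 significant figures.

0.370

From Graham's law, t_H₂O/t_Xe = √(M_H₂O/M_Xe) = √(18.02/131.29) = √0.1373 = 0.370.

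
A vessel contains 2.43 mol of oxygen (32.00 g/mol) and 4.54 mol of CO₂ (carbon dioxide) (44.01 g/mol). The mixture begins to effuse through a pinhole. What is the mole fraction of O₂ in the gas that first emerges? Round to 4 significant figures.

Each component's effusion rate ∝ (its partial pressure)·(1/√M) ∝ n_i/√M_i.
So x_O₂ in the escaping gas = (n_O₂/√M_O₂) / Σ(n_i/√M_i)
= (2.43/√32.00) / (2.43/√32.00 + 4.54/√44.01) = 0.4296/(0.4296 + 0.6844) = 0.3856.

0.3856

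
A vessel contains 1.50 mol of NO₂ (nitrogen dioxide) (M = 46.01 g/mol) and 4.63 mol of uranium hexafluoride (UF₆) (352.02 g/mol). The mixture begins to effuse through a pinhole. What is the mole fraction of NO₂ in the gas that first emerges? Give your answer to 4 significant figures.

0.4726

Each component's effusion rate ∝ (its partial pressure)·(1/√M) ∝ n_i/√M_i.
Mole fraction of NO₂ in the effusate = (n_NO₂/√M_NO₂) / (n_NO₂/√M_NO₂ + n_UF₆/√M_UF₆)
= (1.50/√46.01) / (1.50/√46.01 + 4.63/√352.02) = 0.2211/(0.2211 + 0.2468) = 0.4726.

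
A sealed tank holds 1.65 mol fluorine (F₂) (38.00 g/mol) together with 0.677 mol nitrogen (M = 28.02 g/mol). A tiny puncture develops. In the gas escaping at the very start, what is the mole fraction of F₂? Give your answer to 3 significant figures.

Rate_i ∝ x_i/√M_i (Graham's law weighted by mole fraction), so the effusate composition follows n_i/√M_i.
x_F₂(eff) = (n_F₂/√M_F₂) / (n_F₂/√M_F₂ + n_N₂/√M_N₂)
= (1.65/√38.00) / (1.65/√38.00 + 0.677/√28.02) = 0.2677/(0.2677 + 0.1279) = 0.677.

0.677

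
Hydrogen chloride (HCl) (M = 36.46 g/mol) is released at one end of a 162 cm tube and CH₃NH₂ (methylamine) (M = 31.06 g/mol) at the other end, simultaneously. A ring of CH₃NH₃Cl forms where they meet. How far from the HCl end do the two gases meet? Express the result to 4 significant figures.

77.76 cm

Graham's law gives d_HCl/d_CH₃NH₂ = rate_HCl/rate_CH₃NH₂ = √(M_CH₃NH₂/M_HCl) = √(31.06/36.46) = 0.9230.
With d_HCl + d_CH₃NH₂ = 162 cm, d_CH₃NH₂ = 162/(1 + 0.9230) = 84.24 cm.
d_HCl = 162 − 84.24 = 77.76 cm.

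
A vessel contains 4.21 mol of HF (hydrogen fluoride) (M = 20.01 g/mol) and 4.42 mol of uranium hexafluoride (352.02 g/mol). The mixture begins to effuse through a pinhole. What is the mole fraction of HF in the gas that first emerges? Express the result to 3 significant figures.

Rate_i ∝ x_i/√M_i (Graham's law weighted by mole fraction), so the effusate composition follows n_i/√M_i.
x_HF(eff) = (n_HF/√M_HF) / (n_HF/√M_HF + n_UF₆/√M_UF₆)
= (4.21/√20.01) / (4.21/√20.01 + 4.42/√352.02) = 0.9411/(0.9411 + 0.2356) = 0.800.

0.800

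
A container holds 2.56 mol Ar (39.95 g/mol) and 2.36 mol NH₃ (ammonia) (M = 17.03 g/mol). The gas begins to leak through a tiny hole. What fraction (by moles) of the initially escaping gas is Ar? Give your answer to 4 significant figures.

0.4146

Each component's effusion rate ∝ (its partial pressure)·(1/√M) ∝ n_i/√M_i.
So x_Ar in the escaping gas = (n_Ar/√M_Ar) / Σ(n_i/√M_i)
= (2.56/√39.95) / (2.56/√39.95 + 2.36/√17.03) = 0.4050/(0.4050 + 0.5719) = 0.4146.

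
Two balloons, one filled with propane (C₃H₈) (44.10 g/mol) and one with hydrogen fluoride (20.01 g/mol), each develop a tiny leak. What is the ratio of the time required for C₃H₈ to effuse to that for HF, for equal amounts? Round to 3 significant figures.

Since effusion rate ∝ 1/√M, t_C₃H₈/t_HF = √(M_C₃H₈/M_HF) = √(44.10/20.01) = √2.204 = 1.48.

1.48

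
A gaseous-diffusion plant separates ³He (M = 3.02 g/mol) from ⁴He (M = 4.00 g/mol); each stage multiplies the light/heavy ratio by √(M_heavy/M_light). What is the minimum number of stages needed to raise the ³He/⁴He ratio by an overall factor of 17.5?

Single-stage factor α = √(4.00/3.02), so ln α = ½ ln(1.32450) = 0.1405.
Need α^N ≥ 17.5 ⇒ N ≥ ln(17.5) / ln α = 2.862 / 0.1405 = 20.37.
Rounding up, N = 21 stages.

21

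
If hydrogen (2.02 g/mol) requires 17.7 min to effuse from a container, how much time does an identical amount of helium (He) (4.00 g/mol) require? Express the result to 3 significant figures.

24.9 min

From Graham's law, t_He/t_H₂ = √(M_He/M_H₂) = √(4.00/2.02) = √1.980 = 1.407.
So the time for He is 17.7 × 1.407 = 24.9 min.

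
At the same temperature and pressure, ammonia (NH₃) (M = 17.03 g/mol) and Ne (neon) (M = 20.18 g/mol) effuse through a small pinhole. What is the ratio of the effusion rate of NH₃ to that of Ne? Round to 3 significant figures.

1.09

Using Graham's law: rate_NH₃/rate_Ne = √(M_Ne/M_NH₃) = √(20.18/17.03) = √1.185 = 1.09.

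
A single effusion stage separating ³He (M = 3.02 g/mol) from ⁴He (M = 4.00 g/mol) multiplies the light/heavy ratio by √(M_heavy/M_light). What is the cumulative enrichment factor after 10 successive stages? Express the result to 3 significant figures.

The single-stage factor is √(M_heavy/M_light), so 10 stages give [√(4.00/3.02)]^10 = (4.00/3.02)^(10/2).
= 1.32450^5 = 4.08.

4.08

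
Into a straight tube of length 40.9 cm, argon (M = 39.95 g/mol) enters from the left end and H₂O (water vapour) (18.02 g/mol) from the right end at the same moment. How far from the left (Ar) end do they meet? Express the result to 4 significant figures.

Distances travelled in equal time are proportional to diffusion rates, so d_Ar/d_H₂O = √(M_H₂O/M_Ar) = √(18.02/39.95) = 0.6716.
With d_Ar + d_H₂O = 40.9 cm, d_H₂O = 40.9/(1 + 0.6716) = 24.47 cm.
d_Ar = 40.9 − 24.47 = 16.43 cm.

16.43 cm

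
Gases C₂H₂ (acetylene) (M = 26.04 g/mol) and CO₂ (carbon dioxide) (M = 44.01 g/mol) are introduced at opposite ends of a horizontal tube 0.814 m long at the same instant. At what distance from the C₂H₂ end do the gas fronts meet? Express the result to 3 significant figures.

0.460 m

The fronts meet when d_C₂H₂ + d_CO₂ = L with d_C₂H₂/d_CO₂ = √(M_CO₂/M_C₂H₂) (Graham's law). Here √(M_CO₂/M_C₂H₂) = √(44.01/26.04) = 1.300.
With d_C₂H₂ + d_CO₂ = 0.814 m, d_CO₂ = 0.814/(1 + 1.300) = 0.3539 m.
d_C₂H₂ = 0.814 − 0.3539 = 0.460 m.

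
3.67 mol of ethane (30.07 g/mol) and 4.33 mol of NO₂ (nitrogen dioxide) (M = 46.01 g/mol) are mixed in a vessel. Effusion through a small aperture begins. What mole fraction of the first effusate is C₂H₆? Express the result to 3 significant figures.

Effusion rate of each component ∝ n_i/√M_i (partial pressure × 1/√M).
So x_C₂H₆ in the escaping gas = (n_C₂H₆/√M_C₂H₆) / Σ(n_i/√M_i)
= (3.67/√30.07) / (3.67/√30.07 + 4.33/√46.01) = 0.6693/(0.6693 + 0.6384) = 0.512.

0.512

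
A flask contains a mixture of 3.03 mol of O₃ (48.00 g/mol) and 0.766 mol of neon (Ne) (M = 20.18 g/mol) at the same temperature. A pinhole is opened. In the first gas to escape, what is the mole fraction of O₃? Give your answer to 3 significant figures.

The effusion rate of species i is ∝ p_i/√M_i ∝ n_i/√M_i.
So x_O₃ in the escaping gas = (n_O₃/√M_O₃) / Σ(n_i/√M_i)
= (3.03/√48.00) / (3.03/√48.00 + 0.766/√20.18) = 0.4373/(0.4373 + 0.1705) = 0.719.

0.719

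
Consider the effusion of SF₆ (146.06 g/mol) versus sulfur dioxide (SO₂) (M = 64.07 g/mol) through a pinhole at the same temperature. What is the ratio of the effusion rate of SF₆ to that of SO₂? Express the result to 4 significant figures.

0.6623

From Graham's law, rate_SF₆/rate_SO₂ = √(M_SO₂/M_SF₆) = √(64.07/146.06) = √0.4387 = 0.6623.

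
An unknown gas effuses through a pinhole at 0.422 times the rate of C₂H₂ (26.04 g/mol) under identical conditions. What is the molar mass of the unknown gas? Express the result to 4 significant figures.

From Graham's law, rate_X/rate_C₂H₂ = √(M_C₂H₂/M_X).
0.422 = √(26.04/M_X)
M_X = 26.04 / 0.422² = 26.04 / 0.1781 = 146.2 g/mol

146.2 g/mol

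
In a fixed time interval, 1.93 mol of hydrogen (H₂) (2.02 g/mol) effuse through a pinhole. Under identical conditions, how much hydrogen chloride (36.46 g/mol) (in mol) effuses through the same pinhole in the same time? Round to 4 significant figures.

Using Graham's law: rate_HCl/rate_H₂ = √(M_H₂/M_HCl) = √(2.02/36.46) = √0.05540 = 0.2354.
So the amount for HCl is 1.93 × 0.2354 = 0.4543 mol.

0.4543 mol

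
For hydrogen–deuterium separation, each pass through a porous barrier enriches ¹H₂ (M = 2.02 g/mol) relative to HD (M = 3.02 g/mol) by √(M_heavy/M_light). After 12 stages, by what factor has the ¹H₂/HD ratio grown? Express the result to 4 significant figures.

11.17

The single-stage factor is √(M_heavy/M_light), so 12 stages give [√(3.02/2.02)]^12 = (3.02/2.02)^(12/2).
= 1.49505^6 = 11.17.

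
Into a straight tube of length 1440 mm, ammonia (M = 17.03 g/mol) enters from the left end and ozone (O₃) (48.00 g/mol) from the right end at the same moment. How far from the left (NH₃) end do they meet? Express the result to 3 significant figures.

In equal time, each gas travels a distance ∝ its rate ∝ 1/√M, so d_NH₃/d_O₃ = √(M_O₃/M_NH₃) = √(48.00/17.03) = 1.679.
With d_NH₃ + d_O₃ = 1440 mm, d_O₃ = 1440/(1 + 1.679) = 537.5 mm.
d_NH₃ = 1440 − 537.5 = 902 mm.

902 mm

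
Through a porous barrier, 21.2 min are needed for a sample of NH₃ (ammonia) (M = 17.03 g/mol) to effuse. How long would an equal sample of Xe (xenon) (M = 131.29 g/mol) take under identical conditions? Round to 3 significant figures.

58.9 min

By Graham's law, t_Xe/t_NH₃ = √(M_Xe/M_NH₃) = √(131.29/17.03) = √7.709 = 2.777.
So the time for Xe is 21.2 × 2.777 = 58.9 min.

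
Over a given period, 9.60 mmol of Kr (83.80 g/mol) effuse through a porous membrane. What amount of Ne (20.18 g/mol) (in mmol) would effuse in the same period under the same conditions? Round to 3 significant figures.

19.6 mmol

By Graham's law, rate_Ne/rate_Kr = √(M_Kr/M_Ne) = √(83.80/20.18) = √4.153 = 2.038.
So the amount for Ne is 9.60 × 2.038 = 19.6 mmol.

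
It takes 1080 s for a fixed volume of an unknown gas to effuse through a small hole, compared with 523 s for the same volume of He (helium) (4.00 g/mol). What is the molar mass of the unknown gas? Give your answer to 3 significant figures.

17.1 g/mol

From Graham's law, t_X/t_He = √(M_X/M_He).
1080/523 = 2.065 = √(M_X/4.00)
M_X = 4.00 × 2.065² = 4.00 × 4.264 = 17.1 g/mol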